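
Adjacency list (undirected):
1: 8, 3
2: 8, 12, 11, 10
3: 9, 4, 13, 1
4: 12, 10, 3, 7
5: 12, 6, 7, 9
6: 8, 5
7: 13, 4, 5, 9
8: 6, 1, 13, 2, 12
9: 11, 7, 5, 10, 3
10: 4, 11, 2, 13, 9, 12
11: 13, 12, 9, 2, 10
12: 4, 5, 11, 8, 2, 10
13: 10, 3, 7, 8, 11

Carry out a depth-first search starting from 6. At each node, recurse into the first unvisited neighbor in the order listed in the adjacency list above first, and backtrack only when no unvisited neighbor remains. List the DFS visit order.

Visit 6
6 → 8
8 → 1
1 → 3
3 → 9
9 → 11
11 → 13
13 → 10
10 → 4
4 → 12
12 → 5
5 → 7
12 → 2

6 8 1 3 9 11 13 10 4 12 5 7 2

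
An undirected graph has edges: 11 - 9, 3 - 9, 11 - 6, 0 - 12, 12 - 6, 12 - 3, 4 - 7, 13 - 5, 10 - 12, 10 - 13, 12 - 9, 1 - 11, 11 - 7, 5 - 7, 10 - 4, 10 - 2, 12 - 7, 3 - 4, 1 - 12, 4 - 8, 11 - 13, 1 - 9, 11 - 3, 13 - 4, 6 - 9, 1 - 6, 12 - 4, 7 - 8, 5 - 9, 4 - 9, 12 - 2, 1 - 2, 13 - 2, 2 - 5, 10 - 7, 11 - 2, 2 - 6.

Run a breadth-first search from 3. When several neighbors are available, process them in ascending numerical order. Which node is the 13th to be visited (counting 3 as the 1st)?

2

Visit 3; enqueue 4, 9, 11, 12 → queue [4, 9, 11, 12]
Visit 4; enqueue 7, 8, 10, 13 → queue [9, 11, 12, 7, 8, 10, 13]
Visit 9; enqueue 1, 5, 6 → queue [11, 12, 7, 8, 10, 13, 1, 5, 6]
Visit 11; enqueue 2 → queue [12, 7, 8, 10, 13, 1, 5, 6, 2]
Visit 12; enqueue 0 → queue [7, 8, 10, 13, 1, 5, 6, 2, 0]
Visit 7 → queue [8, 10, 13, 1, 5, 6, 2, 0]
Visit 8 → queue [10, 13, 1, 5, 6, 2, 0]
Visit 10 → queue [13, 1, 5, 6, 2, 0]
Visit 13 → queue [1, 5, 6, 2, 0]
Visit 1 → queue [5, 6, 2, 0]
Visit 5 → queue [6, 2, 0]
Visit 6 → queue [2, 0]
Visit 2 → queue [0]
Visit 0 → queue []

Visit order: 3, 4, 9, 11, 12, 7, 8, 10, 13, 1, 5, 6, 2, 0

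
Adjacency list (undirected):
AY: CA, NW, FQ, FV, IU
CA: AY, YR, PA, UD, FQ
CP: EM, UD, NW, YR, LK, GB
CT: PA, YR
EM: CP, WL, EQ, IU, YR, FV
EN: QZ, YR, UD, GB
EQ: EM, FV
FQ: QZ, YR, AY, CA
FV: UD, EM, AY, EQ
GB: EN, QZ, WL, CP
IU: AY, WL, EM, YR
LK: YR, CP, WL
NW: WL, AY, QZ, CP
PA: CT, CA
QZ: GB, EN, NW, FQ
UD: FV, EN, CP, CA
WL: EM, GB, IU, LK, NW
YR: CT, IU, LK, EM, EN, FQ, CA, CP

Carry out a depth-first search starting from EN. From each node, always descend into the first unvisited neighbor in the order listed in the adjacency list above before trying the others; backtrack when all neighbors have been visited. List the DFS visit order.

Visit EN
EN → QZ
QZ → GB
GB → WL
WL → EM
EM → CP
CP → UD
UD → FV
FV → AY
AY → CA
CA → YR
YR → CT
CT → PA
YR → IU
YR → LK
YR → FQ
AY → NW
FV → EQ

EN QZ GB WL EM CP UD FV AY CA YR CT PA IU LK FQ NW EQ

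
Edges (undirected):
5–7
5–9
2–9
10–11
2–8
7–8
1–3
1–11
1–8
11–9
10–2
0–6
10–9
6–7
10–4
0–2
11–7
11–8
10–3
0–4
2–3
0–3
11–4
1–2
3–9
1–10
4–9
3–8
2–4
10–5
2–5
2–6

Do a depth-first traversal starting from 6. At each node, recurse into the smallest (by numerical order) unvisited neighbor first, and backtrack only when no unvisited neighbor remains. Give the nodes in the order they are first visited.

Visit 6
6 → 0
0 → 2
2 → 1
1 → 3
3 → 8
8 → 7
7 → 5
5 → 9
9 → 4
4 → 10
10 → 11

6 -> 0 -> 2 -> 1 -> 3 -> 8 -> 7 -> 5 -> 9 -> 4 -> 10 -> 11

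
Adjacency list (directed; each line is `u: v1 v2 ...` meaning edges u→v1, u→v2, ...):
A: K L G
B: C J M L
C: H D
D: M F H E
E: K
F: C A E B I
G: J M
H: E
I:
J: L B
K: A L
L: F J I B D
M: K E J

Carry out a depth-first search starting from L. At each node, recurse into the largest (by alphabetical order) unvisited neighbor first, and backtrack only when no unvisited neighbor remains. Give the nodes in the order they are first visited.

Visit L
L → J
J → B
B → M
M → K
K → A
A → G
M → E
B → C
C → H
C → D
D → F
F → I

L -> J -> B -> M -> K -> A -> G -> E -> C -> H -> D -> F -> I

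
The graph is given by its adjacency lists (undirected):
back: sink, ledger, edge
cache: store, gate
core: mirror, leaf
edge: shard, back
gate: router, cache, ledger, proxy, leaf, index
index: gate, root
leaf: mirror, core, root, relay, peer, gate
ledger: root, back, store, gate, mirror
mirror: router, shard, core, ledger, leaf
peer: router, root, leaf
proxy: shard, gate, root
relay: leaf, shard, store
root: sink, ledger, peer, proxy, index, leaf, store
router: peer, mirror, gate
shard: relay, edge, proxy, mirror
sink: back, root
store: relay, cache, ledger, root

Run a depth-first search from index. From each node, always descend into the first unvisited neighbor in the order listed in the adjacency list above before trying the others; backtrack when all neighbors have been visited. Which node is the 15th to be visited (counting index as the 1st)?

proxy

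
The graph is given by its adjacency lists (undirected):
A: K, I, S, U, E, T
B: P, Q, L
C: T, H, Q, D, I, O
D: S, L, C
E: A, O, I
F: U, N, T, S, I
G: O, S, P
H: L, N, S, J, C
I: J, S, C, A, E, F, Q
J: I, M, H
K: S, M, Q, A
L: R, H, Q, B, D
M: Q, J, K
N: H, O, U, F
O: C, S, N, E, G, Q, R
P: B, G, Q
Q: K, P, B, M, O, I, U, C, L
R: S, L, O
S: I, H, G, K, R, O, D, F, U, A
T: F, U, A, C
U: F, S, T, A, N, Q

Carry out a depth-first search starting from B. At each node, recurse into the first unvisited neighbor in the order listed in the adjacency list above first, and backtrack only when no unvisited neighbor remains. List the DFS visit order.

B -> P -> G -> O -> C -> T -> F -> U -> S -> I -> J -> M -> Q -> K -> A -> E -> L -> R -> H -> N -> D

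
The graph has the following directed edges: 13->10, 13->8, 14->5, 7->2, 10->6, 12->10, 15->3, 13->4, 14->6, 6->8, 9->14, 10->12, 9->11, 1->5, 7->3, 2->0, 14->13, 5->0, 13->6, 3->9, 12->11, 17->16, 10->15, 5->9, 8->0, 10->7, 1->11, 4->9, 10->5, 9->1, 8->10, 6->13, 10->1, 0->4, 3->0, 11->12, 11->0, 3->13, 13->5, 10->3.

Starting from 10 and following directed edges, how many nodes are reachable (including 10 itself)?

16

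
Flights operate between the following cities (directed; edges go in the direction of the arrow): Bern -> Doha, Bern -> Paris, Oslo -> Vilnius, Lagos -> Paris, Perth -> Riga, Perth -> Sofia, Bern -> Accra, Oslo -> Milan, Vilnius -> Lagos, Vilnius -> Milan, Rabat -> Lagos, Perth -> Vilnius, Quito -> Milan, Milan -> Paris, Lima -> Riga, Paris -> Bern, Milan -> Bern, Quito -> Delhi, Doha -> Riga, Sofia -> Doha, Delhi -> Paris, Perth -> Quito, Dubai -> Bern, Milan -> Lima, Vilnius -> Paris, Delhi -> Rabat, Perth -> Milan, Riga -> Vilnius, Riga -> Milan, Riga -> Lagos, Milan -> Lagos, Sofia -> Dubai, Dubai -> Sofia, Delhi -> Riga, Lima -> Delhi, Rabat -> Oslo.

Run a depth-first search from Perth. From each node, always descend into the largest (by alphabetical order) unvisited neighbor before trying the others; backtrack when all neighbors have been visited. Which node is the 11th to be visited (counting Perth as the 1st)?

Visit Perth
Perth → Vilnius
Vilnius → Paris
Paris → Bern
Bern → Doha
Doha → Riga
Riga → Milan
Milan → Lima
Lima → Delhi
Delhi → Rabat
Rabat → Oslo
Rabat → Lagos
Bern → Accra
Perth → Sofia
Sofia → Dubai
Perth → Quito

Visit order: Perth, Vilnius, Paris, Bern, Doha, Riga, Milan, Lima, Delhi, Rabat, Oslo, Lagos, Accra, Sofia, Dubai, Quito

Oslo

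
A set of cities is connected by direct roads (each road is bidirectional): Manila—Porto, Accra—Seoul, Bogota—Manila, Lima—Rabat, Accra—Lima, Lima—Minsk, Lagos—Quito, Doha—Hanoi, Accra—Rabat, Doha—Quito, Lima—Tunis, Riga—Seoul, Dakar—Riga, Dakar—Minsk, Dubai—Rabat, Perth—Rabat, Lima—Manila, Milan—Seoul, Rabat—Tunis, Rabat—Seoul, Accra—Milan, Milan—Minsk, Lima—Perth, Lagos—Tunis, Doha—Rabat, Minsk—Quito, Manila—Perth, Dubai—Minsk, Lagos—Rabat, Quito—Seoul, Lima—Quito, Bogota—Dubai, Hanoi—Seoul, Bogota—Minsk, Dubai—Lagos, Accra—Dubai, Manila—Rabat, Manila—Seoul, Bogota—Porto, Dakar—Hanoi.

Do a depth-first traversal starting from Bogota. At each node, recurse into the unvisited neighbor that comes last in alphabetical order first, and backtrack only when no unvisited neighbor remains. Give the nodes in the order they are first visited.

Visit Bogota
Bogota → Porto
Porto → Manila
Manila → Seoul
Seoul → Riga
Riga → Dakar
Dakar → Minsk
Minsk → Quito
Quito → Lima
Lima → Tunis
Tunis → Rabat
Rabat → Perth
Rabat → Lagos
Lagos → Dubai
Dubai → Accra
Accra → Milan
Rabat → Doha
Doha → Hanoi

Bogota -> Porto -> Manila -> Seoul -> Riga -> Dakar -> Minsk -> Quito -> Lima -> Tunis -> Rabat -> Perth -> Lagos -> Dubai -> Accra -> Milan -> Doha -> Hanoi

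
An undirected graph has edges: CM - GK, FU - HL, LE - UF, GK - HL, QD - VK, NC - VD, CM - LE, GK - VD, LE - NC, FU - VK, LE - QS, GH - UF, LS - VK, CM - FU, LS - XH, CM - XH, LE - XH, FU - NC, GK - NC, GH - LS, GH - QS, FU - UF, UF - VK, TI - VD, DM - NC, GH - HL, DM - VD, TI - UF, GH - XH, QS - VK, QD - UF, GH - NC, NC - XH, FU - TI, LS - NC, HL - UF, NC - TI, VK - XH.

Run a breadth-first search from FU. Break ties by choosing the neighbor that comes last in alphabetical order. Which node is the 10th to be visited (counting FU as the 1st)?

QD

Visit FU; enqueue VK, UF, TI, NC, HL, CM → queue [VK, UF, TI, NC, HL, CM]
Visit VK; enqueue XH, QS, QD, LS → queue [UF, TI, NC, HL, CM, XH, QS, QD, LS]
Visit UF; enqueue LE, GH → queue [TI, NC, HL, CM, XH, QS, QD, LS, LE, GH]
Visit TI; enqueue VD → queue [NC, HL, CM, XH, QS, QD, LS, LE, GH, VD]
Visit NC; enqueue GK, DM → queue [HL, CM, XH, QS, QD, LS, LE, GH, VD, GK, DM]
Visit HL → queue [CM, XH, QS, QD, LS, LE, GH, VD, GK, DM]
Visit CM → queue [XH, QS, QD, LS, LE, GH, VD, GK, DM]
Visit XH → queue [QS, QD, LS, LE, GH, VD, GK, DM]
Visit QS → queue [QD, LS, LE, GH, VD, GK, DM]
Visit QD → queue [LS, LE, GH, VD, GK, DM]
Visit LS → queue [LE, GH, VD, GK, DM]
Visit LE → queue [GH, VD, GK, DM]
Visit GH → queue [VD, GK, DM]
Visit VD → queue [GK, DM]
Visit GK → queue [DM]
Visit DM → queue []

Visit order: FU, VK, UF, TI, NC, HL, CM, XH, QS, QD, LS, LE, GH, VD, GK, DM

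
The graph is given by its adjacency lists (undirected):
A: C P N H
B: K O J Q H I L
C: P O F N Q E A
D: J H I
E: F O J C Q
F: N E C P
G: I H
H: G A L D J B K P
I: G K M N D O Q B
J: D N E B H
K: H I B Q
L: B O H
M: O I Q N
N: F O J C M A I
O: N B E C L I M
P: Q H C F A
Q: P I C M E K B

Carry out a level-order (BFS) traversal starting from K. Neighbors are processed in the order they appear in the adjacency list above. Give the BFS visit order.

K H I B Q G A L D J P M N O C E F

Visit K; enqueue H, I, B, Q → queue [H, I, B, Q]
Visit H; enqueue G, A, L, D, J, P → queue [I, B, Q, G, A, L, D, J, P]
Visit I; enqueue M, N, O → queue [B, Q, G, A, L, D, J, P, M, N, O]
Visit B → queue [Q, G, A, L, D, J, P, M, N, O]
Visit Q; enqueue C, E → queue [G, A, L, D, J, P, M, N, O, C, E]
Visit G → queue [A, L, D, J, P, M, N, O, C, E]
Visit A → queue [L, D, J, P, M, N, O, C, E]
Visit L → queue [D, J, P, M, N, O, C, E]
Visit D → queue [J, P, M, N, O, C, E]
Visit J → queue [P, M, N, O, C, E]
Visit P; enqueue F → queue [M, N, O, C, E, F]
Visit M → queue [N, O, C, E, F]
Visit N → queue [O, C, E, F]
Visit O → queue [C, E, F]
Visit C → queue [E, F]
Visit E → queue [F]
Visit F → queue []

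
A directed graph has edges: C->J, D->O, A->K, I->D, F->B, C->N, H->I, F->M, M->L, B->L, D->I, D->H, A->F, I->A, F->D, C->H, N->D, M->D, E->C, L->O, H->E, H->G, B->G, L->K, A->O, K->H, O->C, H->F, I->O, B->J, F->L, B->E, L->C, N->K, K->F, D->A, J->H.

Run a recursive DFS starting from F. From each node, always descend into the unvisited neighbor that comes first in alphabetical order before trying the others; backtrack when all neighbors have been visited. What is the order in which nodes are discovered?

Visit F
F → B
B → E
E → C
C → H
H → G
H → I
I → A
A → K
A → O
I → D
C → J
C → N
B → L
F → M

F -> B -> E -> C -> H -> G -> I -> A -> K -> O -> D -> J -> N -> L -> M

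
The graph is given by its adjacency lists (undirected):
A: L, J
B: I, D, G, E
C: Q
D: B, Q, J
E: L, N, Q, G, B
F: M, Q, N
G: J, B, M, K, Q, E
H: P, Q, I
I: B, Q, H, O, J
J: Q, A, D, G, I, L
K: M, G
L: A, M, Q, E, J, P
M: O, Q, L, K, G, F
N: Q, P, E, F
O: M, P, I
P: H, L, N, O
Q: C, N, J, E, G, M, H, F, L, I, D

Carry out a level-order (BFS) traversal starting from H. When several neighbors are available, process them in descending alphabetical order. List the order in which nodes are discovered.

Visit H; enqueue Q, P, I → queue [Q, P, I]
Visit Q; enqueue N, M, L, J, G, F, E, D, C → queue [P, I, N, M, L, J, G, F, E, D, C]
Visit P; enqueue O → queue [I, N, M, L, J, G, F, E, D, C, O]
Visit I; enqueue B → queue [N, M, L, J, G, F, E, D, C, O, B]
Visit N → queue [M, L, J, G, F, E, D, C, O, B]
Visit M; enqueue K → queue [L, J, G, F, E, D, C, O, B, K]
Visit L; enqueue A → queue [J, G, F, E, D, C, O, B, K, A]
Visit J → queue [G, F, E, D, C, O, B, K, A]
Visit G → queue [F, E, D, C, O, B, K, A]
Visit F → queue [E, D, C, O, B, K, A]
Visit E → queue [D, C, O, B, K, A]
Visit D → queue [C, O, B, K, A]
Visit C → queue [O, B, K, A]
Visit O → queue [B, K, A]
Visit B → queue [K, A]
Visit K → queue [A]
Visit A → queue []

H, Q, P, I, N, M, L, J, G, F, E, D, C, O, B, K, A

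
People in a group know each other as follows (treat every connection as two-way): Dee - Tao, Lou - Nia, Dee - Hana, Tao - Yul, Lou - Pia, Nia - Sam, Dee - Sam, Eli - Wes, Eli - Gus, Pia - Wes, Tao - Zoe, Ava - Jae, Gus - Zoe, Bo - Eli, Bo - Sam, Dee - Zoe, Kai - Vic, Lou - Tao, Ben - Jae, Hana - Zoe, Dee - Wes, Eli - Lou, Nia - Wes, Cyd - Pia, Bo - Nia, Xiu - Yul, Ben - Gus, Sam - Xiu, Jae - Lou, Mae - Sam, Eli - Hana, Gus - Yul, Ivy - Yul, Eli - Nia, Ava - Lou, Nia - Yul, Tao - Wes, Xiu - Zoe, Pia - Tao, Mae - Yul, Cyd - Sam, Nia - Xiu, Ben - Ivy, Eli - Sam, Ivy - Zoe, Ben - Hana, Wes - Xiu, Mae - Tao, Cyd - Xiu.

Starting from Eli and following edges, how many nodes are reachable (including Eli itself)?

20

BFS from Eli visits: Eli, Bo, Gus, Hana, Lou, Nia, Sam, Wes, Ben, Yul, Zoe, Dee, Ava, Jae, Pia, Tao, Xiu, Cyd, Mae, Ivy
Reachable nodes: 20 of 22 total.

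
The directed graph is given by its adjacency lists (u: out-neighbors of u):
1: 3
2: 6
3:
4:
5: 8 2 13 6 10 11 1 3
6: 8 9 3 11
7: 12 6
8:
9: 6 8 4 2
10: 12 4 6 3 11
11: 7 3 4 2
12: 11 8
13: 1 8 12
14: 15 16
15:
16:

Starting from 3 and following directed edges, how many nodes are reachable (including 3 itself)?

1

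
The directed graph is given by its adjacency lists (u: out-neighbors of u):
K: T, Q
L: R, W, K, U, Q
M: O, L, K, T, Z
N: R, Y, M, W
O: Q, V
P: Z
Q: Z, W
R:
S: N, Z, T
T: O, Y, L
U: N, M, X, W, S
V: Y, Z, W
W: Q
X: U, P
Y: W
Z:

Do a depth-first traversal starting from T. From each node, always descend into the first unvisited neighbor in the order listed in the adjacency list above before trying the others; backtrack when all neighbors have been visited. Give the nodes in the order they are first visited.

Visit T
T → O
O → Q
Q → Z
Q → W
O → V
V → Y
T → L
L → R
L → K
L → U
U → N
N → M
U → X
X → P
U → S

T, O, Q, Z, W, V, Y, L, R, K, U, N, M, X, P, S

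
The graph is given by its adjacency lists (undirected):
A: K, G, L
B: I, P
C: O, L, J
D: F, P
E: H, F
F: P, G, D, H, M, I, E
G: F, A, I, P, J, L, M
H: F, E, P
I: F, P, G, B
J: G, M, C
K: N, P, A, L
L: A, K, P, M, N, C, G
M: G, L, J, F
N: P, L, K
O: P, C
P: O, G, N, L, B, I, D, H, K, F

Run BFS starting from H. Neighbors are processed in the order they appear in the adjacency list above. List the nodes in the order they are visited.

Visit H; enqueue F, E, P → queue [F, E, P]
Visit F; enqueue G, D, M, I → queue [E, P, G, D, M, I]
Visit E → queue [P, G, D, M, I]
Visit P; enqueue O, N, L, B, K → queue [G, D, M, I, O, N, L, B, K]
Visit G; enqueue A, J → queue [D, M, I, O, N, L, B, K, A, J]
Visit D → queue [M, I, O, N, L, B, K, A, J]
Visit M → queue [I, O, N, L, B, K, A, J]
Visit I → queue [O, N, L, B, K, A, J]
Visit O; enqueue C → queue [N, L, B, K, A, J, C]
Visit N → queue [L, B, K, A, J, C]
Visit L → queue [B, K, A, J, C]
Visit B → queue [K, A, J, C]
Visit K → queue [A, J, C]
Visit A → queue [J, C]
Visit J → queue [C]
Visit C → queue []

H → F → E → P → G → D → M → I → O → N → L → B → K → A → J → C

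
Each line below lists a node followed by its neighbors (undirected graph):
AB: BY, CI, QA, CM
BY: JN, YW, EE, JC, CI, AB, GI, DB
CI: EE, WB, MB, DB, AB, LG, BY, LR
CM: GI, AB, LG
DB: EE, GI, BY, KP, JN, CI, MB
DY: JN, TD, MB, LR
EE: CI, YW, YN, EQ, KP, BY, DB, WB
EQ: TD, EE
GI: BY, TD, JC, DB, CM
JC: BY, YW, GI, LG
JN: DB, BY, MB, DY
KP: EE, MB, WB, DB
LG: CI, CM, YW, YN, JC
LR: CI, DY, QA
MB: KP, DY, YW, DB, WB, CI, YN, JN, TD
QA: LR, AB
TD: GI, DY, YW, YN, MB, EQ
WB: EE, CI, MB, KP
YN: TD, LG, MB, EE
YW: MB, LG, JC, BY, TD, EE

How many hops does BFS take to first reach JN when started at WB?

Level 0: WB
Level 1: CI, EE, KP, MB
Level 2: AB, BY, DB, DY, EQ, JN, LG, LR, TD, YN, YW
Level 3: CM, GI, JC, QA
JN first appears at level 2.

2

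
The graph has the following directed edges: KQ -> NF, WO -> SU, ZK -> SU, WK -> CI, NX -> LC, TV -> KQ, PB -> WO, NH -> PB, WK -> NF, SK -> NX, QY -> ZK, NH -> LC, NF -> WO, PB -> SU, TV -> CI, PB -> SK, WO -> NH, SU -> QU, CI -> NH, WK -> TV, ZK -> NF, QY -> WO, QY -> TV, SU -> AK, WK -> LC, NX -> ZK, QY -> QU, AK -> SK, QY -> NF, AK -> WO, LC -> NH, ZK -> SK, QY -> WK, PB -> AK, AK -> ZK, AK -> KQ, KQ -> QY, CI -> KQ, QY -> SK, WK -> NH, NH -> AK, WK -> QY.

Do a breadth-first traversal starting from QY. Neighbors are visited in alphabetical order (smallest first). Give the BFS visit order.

Visit QY; enqueue NF, QU, SK, TV, WK, WO, ZK → queue [NF, QU, SK, TV, WK, WO, ZK]
Visit NF → queue [QU, SK, TV, WK, WO, ZK]
Visit QU → queue [SK, TV, WK, WO, ZK]
Visit SK; enqueue NX → queue [TV, WK, WO, ZK, NX]
Visit TV; enqueue CI, KQ → queue [WK, WO, ZK, NX, CI, KQ]
Visit WK; enqueue LC, NH → queue [WO, ZK, NX, CI, KQ, LC, NH]
Visit WO; enqueue SU → queue [ZK, NX, CI, KQ, LC, NH, SU]
Visit ZK → queue [NX, CI, KQ, LC, NH, SU]
Visit NX → queue [CI, KQ, LC, NH, SU]
Visit CI → queue [KQ, LC, NH, SU]
Visit KQ → queue [LC, NH, SU]
Visit LC → queue [NH, SU]
Visit NH; enqueue AK, PB → queue [SU, AK, PB]
Visit SU → queue [AK, PB]
Visit AK → queue [PB]
Visit PB → queue []

QY, NF, QU, SK, TV, WK, WO, ZK, NX, CI, KQ, LC, NH, SU, AK, PB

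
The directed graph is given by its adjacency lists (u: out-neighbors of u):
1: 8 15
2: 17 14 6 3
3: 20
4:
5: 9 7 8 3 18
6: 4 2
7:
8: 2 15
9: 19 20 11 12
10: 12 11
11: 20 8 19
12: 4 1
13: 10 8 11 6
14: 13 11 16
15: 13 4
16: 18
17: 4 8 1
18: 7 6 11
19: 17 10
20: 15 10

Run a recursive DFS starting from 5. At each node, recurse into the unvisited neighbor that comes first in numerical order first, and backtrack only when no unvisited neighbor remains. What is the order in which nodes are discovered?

5, 3, 20, 10, 11, 8, 2, 6, 4, 14, 13, 16, 18, 7, 17, 1, 15, 19, 12, 9

Visit 5
5 → 3
3 → 20
20 → 10
10 → 11
11 → 8
8 → 2
2 → 6
6 → 4
2 → 14
14 → 13
14 → 16
16 → 18
18 → 7
2 → 17
17 → 1
1 → 15
11 → 19
10 → 12
5 → 9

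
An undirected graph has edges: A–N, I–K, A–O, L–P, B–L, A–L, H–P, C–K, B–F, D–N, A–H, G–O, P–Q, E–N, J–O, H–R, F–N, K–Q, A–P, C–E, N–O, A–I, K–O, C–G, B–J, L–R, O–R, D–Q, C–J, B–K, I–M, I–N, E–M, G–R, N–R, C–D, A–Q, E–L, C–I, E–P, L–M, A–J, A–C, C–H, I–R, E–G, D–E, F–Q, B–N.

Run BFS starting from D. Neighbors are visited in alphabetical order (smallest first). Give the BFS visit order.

D → C → E → N → Q → A → G → H → I → J → K → L → M → P → B → F → O → R

Visit D; enqueue C, E, N, Q → queue [C, E, N, Q]
Visit C; enqueue A, G, H, I, J, K → queue [E, N, Q, A, G, H, I, J, K]
Visit E; enqueue L, M, P → queue [N, Q, A, G, H, I, J, K, L, M, P]
Visit N; enqueue B, F, O, R → queue [Q, A, G, H, I, J, K, L, M, P, B, F, O, R]
Visit Q → queue [A, G, H, I, J, K, L, M, P, B, F, O, R]
Visit A → queue [G, H, I, J, K, L, M, P, B, F, O, R]
Visit G → queue [H, I, J, K, L, M, P, B, F, O, R]
Visit H → queue [I, J, K, L, M, P, B, F, O, R]
Visit I → queue [J, K, L, M, P, B, F, O, R]
Visit J → queue [K, L, M, P, B, F, O, R]
Visit K → queue [L, M, P, B, F, O, R]
Visit L → queue [M, P, B, F, O, R]
Visit M → queue [P, B, F, O, R]
Visit P → queue [B, F, O, R]
Visit B → queue [F, O, R]
Visit F → queue [O, R]
Visit O → queue [R]
Visit R → queue []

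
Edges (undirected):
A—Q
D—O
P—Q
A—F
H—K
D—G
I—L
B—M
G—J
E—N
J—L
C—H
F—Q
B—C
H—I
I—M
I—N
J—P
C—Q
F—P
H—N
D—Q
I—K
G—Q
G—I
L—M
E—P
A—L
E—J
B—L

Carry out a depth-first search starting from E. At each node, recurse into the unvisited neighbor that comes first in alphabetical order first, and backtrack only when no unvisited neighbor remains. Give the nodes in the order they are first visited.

Visit E
E → J
J → G
G → D
D → O
D → Q
Q → A
A → F
F → P
A → L
L → B
B → C
C → H
H → I
I → K
I → M
I → N

E → J → G → D → O → Q → A → F → P → L → B → C → H → I → K → M → N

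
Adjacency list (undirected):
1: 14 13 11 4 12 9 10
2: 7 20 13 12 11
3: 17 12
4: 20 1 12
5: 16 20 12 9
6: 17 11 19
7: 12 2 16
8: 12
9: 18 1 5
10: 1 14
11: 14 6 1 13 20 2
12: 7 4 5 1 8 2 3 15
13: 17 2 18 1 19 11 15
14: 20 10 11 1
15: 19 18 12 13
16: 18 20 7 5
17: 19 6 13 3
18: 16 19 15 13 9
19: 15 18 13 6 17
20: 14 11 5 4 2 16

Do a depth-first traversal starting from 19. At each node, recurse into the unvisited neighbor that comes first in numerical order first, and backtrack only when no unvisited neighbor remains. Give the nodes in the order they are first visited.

19 -> 6 -> 11 -> 1 -> 4 -> 12 -> 2 -> 7 -> 16 -> 5 -> 9 -> 18 -> 13 -> 15 -> 17 -> 3 -> 20 -> 14 -> 10 -> 8

Visit 19
19 → 6
6 → 11
11 → 1
1 → 4
4 → 12
12 → 2
2 → 7
7 → 16
16 → 5
5 → 9
9 → 18
18 → 13
13 → 15
13 → 17
17 → 3
5 → 20
20 → 14
14 → 10
12 → 8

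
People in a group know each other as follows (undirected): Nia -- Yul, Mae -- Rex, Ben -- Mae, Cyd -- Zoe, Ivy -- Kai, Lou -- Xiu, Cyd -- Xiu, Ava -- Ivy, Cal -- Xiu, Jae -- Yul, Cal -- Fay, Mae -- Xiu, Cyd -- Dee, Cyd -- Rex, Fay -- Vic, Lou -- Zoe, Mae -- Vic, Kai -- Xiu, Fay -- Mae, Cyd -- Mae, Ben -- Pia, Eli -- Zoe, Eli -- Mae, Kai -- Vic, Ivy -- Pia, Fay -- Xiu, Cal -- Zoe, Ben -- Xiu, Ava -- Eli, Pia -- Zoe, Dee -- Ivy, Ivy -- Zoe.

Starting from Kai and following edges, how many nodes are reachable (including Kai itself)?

BFS from Kai visits: Kai, Xiu, Vic, Ivy, Mae, Lou, Fay, Cyd, Cal, Ben, Zoe, Pia, Dee, Ava, Rex, Eli
Reachable nodes: 16 of 19 total.

16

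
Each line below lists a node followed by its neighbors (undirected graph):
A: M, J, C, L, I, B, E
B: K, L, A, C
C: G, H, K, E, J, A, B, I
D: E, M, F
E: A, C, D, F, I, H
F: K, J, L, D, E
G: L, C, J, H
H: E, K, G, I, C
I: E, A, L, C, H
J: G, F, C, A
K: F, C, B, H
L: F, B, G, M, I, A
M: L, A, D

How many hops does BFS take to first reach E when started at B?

Level 0: B
Level 1: A, C, K, L
Level 2: E, F, G, H, I, J, M
Level 3: D
E first appears at level 2.

2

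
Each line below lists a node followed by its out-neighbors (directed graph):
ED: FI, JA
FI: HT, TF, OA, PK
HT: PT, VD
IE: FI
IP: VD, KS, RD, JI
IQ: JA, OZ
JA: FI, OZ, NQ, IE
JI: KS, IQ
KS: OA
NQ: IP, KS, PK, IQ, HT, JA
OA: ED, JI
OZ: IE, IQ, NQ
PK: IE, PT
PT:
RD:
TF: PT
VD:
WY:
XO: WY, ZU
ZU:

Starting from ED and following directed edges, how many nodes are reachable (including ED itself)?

BFS from ED visits: ED, JA, FI, OZ, NQ, IE, TF, PK, OA, HT, IQ, KS, IP, PT, JI, VD, RD
Reachable nodes: 17 of 20 total.

17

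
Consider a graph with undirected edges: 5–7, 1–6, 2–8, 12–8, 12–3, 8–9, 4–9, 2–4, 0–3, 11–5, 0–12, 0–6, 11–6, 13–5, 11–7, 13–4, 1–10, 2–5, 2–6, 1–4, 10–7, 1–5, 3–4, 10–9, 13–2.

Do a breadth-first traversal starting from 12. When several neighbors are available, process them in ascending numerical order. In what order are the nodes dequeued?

Visit 12; enqueue 0, 3, 8 → queue [0, 3, 8]
Visit 0; enqueue 6 → queue [3, 8, 6]
Visit 3; enqueue 4 → queue [8, 6, 4]
Visit 8; enqueue 2, 9 → queue [6, 4, 2, 9]
Visit 6; enqueue 1, 11 → queue [4, 2, 9, 1, 11]
Visit 4; enqueue 13 → queue [2, 9, 1, 11, 13]
Visit 2; enqueue 5 → queue [9, 1, 11, 13, 5]
Visit 9; enqueue 10 → queue [1, 11, 13, 5, 10]
Visit 1 → queue [11, 13, 5, 10]
Visit 11; enqueue 7 → queue [13, 5, 10, 7]
Visit 13 → queue [5, 10, 7]
Visit 5 → queue [10, 7]
Visit 10 → queue [7]
Visit 7 → queue []

12 → 0 → 3 → 8 → 6 → 4 → 2 → 9 → 1 → 11 → 13 → 5 → 10 → 7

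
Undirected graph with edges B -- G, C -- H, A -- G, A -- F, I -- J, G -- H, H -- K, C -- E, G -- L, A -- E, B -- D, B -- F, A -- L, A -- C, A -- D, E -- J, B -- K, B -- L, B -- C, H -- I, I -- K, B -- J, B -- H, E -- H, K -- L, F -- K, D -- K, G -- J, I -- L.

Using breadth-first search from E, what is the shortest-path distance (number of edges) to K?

Level 0: E
Level 1: A, C, H, J
Level 2: B, D, F, G, I, K, L
K first appears at level 2.

2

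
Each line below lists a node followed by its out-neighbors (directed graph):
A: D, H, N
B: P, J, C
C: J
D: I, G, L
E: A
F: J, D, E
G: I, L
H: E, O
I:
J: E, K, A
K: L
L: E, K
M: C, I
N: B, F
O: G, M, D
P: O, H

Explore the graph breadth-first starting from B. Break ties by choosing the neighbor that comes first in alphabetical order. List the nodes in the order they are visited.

B -> C -> J -> P -> A -> E -> K -> H -> O -> D -> N -> L -> G -> M -> I -> F

Visit B; enqueue C, J, P → queue [C, J, P]
Visit C → queue [J, P]
Visit J; enqueue A, E, K → queue [P, A, E, K]
Visit P; enqueue H, O → queue [A, E, K, H, O]
Visit A; enqueue D, N → queue [E, K, H, O, D, N]
Visit E → queue [K, H, O, D, N]
Visit K; enqueue L → queue [H, O, D, N, L]
Visit H → queue [O, D, N, L]
Visit O; enqueue G, M → queue [D, N, L, G, M]
Visit D; enqueue I → queue [N, L, G, M, I]
Visit N; enqueue F → queue [L, G, M, I, F]
Visit L → queue [G, M, I, F]
Visit G → queue [M, I, F]
Visit M → queue [I, F]
Visit I → queue [F]
Visit F → queue []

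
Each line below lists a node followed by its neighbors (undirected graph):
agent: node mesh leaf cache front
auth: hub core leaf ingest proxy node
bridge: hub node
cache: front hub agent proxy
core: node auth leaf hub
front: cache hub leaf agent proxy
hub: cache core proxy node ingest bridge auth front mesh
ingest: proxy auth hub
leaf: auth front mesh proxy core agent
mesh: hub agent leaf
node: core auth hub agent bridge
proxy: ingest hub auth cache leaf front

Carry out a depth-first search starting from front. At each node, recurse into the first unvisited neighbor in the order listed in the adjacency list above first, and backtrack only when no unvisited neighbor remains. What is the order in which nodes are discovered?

front → cache → hub → core → node → auth → leaf → mesh → agent → proxy → ingest → bridge

Visit front
front → cache
cache → hub
hub → core
core → node
node → auth
auth → leaf
leaf → mesh
mesh → agent
leaf → proxy
proxy → ingest
node → bridge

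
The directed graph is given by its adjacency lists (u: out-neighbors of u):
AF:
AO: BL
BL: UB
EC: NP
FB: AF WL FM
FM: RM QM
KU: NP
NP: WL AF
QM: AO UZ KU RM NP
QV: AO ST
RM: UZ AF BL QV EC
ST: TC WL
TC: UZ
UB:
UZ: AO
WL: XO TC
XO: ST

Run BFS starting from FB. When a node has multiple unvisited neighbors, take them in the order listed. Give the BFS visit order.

Visit FB; enqueue AF, WL, FM → queue [AF, WL, FM]
Visit AF → queue [WL, FM]
Visit WL; enqueue XO, TC → queue [FM, XO, TC]
Visit FM; enqueue RM, QM → queue [XO, TC, RM, QM]
Visit XO; enqueue ST → queue [TC, RM, QM, ST]
Visit TC; enqueue UZ → queue [RM, QM, ST, UZ]
Visit RM; enqueue BL, QV, EC → queue [QM, ST, UZ, BL, QV, EC]
Visit QM; enqueue AO, KU, NP → queue [ST, UZ, BL, QV, EC, AO, KU, NP]
Visit ST → queue [UZ, BL, QV, EC, AO, KU, NP]
Visit UZ → queue [BL, QV, EC, AO, KU, NP]
Visit BL; enqueue UB → queue [QV, EC, AO, KU, NP, UB]
Visit QV → queue [EC, AO, KU, NP, UB]
Visit EC → queue [AO, KU, NP, UB]
Visit AO → queue [KU, NP, UB]
Visit KU → queue [NP, UB]
Visit NP → queue [UB]
Visit UB → queue []

FB, AF, WL, FM, XO, TC, RM, QM, ST, UZ, BL, QV, EC, AO, KU, NP, UB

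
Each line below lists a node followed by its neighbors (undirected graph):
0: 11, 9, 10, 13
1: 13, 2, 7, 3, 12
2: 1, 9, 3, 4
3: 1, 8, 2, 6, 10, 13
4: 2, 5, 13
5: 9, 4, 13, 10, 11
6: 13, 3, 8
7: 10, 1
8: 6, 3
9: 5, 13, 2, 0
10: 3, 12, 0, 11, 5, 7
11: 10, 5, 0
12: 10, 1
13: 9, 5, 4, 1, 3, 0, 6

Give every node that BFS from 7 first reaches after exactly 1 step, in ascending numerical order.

1, 10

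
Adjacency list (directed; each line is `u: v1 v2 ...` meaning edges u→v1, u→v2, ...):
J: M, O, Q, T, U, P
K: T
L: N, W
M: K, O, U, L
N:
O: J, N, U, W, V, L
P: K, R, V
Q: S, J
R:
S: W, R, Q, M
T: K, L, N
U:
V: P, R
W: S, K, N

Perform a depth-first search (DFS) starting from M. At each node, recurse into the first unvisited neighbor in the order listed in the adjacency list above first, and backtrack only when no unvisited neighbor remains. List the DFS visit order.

Visit M
M → K
K → T
T → L
L → N
L → W
W → S
S → R
S → Q
Q → J
J → O
O → U
O → V
V → P

M, K, T, L, N, W, S, R, Q, J, O, U, V, P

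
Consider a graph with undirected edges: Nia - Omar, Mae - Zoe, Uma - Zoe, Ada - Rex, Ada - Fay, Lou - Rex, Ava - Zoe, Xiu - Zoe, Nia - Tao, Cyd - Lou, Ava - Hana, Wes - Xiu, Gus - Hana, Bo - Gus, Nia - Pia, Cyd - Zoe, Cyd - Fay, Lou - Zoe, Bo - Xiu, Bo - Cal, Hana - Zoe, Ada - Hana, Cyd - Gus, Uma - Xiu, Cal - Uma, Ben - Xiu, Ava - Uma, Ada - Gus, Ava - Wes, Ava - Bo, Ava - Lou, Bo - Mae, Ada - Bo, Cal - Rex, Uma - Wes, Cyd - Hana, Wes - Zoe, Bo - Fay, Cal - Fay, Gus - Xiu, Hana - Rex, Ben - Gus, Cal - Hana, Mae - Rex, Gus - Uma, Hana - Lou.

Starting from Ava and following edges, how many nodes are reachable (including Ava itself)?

BFS from Ava visits: Ava, Bo, Hana, Lou, Uma, Wes, Zoe, Ada, Cal, Fay, Gus, Mae, Xiu, Cyd, Rex, Ben
Reachable nodes: 16 of 20 total.

16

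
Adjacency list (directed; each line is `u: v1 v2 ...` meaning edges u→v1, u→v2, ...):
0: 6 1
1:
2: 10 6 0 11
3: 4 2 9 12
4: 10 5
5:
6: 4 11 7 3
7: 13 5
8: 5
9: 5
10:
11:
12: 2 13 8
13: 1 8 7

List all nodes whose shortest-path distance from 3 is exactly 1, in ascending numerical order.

Level 0: 3
Level 1: 2, 4, 9, 12
Level 2: 0, 5, 6, 8, 10, 11, 13
Level 3: 1, 7

2, 4, 9, 12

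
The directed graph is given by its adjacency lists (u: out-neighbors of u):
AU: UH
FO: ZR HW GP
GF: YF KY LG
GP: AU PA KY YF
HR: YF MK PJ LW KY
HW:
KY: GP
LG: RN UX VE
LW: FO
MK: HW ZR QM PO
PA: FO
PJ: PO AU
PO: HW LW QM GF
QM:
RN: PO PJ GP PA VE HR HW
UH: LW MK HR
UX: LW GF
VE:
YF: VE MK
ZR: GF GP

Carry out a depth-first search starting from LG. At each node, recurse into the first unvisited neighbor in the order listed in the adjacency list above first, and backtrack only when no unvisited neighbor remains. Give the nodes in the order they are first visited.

LG -> RN -> PO -> HW -> LW -> FO -> ZR -> GF -> YF -> VE -> MK -> QM -> KY -> GP -> AU -> UH -> HR -> PJ -> PA -> UX

Visit LG
LG → RN
RN → PO
PO → HW
PO → LW
LW → FO
FO → ZR
ZR → GF
GF → YF
YF → VE
YF → MK
MK → QM
GF → KY
KY → GP
GP → AU
AU → UH
UH → HR
HR → PJ
GP → PA
LG → UX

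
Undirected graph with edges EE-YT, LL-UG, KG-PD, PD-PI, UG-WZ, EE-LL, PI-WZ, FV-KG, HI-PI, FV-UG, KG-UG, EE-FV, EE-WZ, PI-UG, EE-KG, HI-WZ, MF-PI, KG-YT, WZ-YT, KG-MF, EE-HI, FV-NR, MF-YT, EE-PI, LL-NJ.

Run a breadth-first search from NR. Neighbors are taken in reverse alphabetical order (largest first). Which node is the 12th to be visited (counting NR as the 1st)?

HI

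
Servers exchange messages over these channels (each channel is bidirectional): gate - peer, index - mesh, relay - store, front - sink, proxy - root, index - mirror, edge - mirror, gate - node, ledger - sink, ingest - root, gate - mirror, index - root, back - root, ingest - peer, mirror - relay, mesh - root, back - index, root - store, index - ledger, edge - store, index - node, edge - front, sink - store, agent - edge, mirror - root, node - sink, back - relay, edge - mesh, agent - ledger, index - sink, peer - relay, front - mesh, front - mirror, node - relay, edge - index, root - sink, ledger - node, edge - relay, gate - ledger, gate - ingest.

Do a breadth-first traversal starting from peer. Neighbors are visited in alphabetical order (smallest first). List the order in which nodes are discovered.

peer gate ingest relay ledger mirror node root back edge store agent index sink front mesh proxy

Visit peer; enqueue gate, ingest, relay → queue [gate, ingest, relay]
Visit gate; enqueue ledger, mirror, node → queue [ingest, relay, ledger, mirror, node]
Visit ingest; enqueue root → queue [relay, ledger, mirror, node, root]
Visit relay; enqueue back, edge, store → queue [ledger, mirror, node, root, back, edge, store]
Visit ledger; enqueue agent, index, sink → queue [mirror, node, root, back, edge, store, agent, index, sink]
Visit mirror; enqueue front → queue [node, root, back, edge, store, agent, index, sink, front]
Visit node → queue [root, back, edge, store, agent, index, sink, front]
Visit root; enqueue mesh, proxy → queue [back, edge, store, agent, index, sink, front, mesh, proxy]
Visit back → queue [edge, store, agent, index, sink, front, mesh, proxy]
Visit edge → queue [store, agent, index, sink, front, mesh, proxy]
Visit store → queue [agent, index, sink, front, mesh, proxy]
Visit agent → queue [index, sink, front, mesh, proxy]
Visit index → queue [sink, front, mesh, proxy]
Visit sink → queue [front, mesh, proxy]
Visit front → queue [mesh, proxy]
Visit mesh → queue [proxy]
Visit proxy → queue []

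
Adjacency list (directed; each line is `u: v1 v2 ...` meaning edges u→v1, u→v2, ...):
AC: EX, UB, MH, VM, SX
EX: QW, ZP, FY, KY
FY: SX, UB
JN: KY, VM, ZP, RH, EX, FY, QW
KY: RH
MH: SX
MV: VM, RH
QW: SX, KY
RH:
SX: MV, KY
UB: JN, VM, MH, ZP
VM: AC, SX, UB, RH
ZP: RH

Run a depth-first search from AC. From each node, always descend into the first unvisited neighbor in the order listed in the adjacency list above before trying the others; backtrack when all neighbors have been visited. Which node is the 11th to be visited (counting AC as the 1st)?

Visit AC
AC → EX
EX → QW
QW → SX
SX → MV
MV → VM
VM → UB
UB → JN
JN → KY
KY → RH
JN → ZP
JN → FY
UB → MH

Visit order: AC, EX, QW, SX, MV, VM, UB, JN, KY, RH, ZP, FY, MH

ZP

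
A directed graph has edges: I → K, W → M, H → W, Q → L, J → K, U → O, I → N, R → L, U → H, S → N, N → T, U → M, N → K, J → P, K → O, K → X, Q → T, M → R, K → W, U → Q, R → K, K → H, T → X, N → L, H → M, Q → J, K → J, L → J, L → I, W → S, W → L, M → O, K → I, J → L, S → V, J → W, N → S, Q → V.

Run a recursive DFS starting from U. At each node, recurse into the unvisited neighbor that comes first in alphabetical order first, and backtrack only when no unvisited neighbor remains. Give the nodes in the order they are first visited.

U -> H -> M -> O -> R -> K -> I -> N -> L -> J -> P -> W -> S -> V -> T -> X -> Q

Visit U
U → H
H → M
M → O
M → R
R → K
K → I
I → N
N → L
L → J
J → P
J → W
W → S
S → V
N → T
T → X
U → Q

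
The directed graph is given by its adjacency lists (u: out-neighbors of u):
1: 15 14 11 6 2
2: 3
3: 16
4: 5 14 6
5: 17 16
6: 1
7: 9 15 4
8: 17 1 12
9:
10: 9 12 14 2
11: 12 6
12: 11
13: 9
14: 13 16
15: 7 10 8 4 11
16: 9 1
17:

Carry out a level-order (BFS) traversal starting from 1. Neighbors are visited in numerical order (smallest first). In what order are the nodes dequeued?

1 -> 2 -> 6 -> 11 -> 14 -> 15 -> 3 -> 12 -> 13 -> 16 -> 4 -> 7 -> 8 -> 10 -> 9 -> 5 -> 17

Visit 1; enqueue 2, 6, 11, 14, 15 → queue [2, 6, 11, 14, 15]
Visit 2; enqueue 3 → queue [6, 11, 14, 15, 3]
Visit 6 → queue [11, 14, 15, 3]
Visit 11; enqueue 12 → queue [14, 15, 3, 12]
Visit 14; enqueue 13, 16 → queue [15, 3, 12, 13, 16]
Visit 15; enqueue 4, 7, 8, 10 → queue [3, 12, 13, 16, 4, 7, 8, 10]
Visit 3 → queue [12, 13, 16, 4, 7, 8, 10]
Visit 12 → queue [13, 16, 4, 7, 8, 10]
Visit 13; enqueue 9 → queue [16, 4, 7, 8, 10, 9]
Visit 16 → queue [4, 7, 8, 10, 9]
Visit 4; enqueue 5 → queue [7, 8, 10, 9, 5]
Visit 7 → queue [8, 10, 9, 5]
Visit 8; enqueue 17 → queue [10, 9, 5, 17]
Visit 10 → queue [9, 5, 17]
Visit 9 → queue [5, 17]
Visit 5 → queue [17]
Visit 17 → queue []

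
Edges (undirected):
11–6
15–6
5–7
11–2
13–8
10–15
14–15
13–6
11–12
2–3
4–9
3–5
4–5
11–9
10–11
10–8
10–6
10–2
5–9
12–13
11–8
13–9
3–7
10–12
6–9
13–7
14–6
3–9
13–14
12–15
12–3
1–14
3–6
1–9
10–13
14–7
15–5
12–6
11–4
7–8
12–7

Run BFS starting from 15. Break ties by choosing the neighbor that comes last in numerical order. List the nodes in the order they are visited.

15 -> 14 -> 12 -> 10 -> 6 -> 5 -> 13 -> 7 -> 1 -> 11 -> 3 -> 8 -> 2 -> 9 -> 4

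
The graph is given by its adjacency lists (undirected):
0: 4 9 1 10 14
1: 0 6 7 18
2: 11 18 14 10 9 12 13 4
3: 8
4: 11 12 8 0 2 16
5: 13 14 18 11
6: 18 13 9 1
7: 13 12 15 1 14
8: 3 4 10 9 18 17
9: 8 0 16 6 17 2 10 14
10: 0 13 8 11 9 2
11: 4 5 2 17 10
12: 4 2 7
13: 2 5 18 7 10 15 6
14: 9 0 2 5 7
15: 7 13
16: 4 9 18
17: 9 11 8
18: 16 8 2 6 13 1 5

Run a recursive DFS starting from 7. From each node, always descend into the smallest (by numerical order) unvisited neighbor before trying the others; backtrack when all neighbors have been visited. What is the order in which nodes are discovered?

7, 1, 0, 4, 2, 9, 6, 13, 5, 11, 10, 8, 3, 17, 18, 16, 14, 15, 12

Visit 7
7 → 1
1 → 0
0 → 4
4 → 2
2 → 9
9 → 6
6 → 13
13 → 5
5 → 11
11 → 10
10 → 8
8 → 3
8 → 17
8 → 18
18 → 16
5 → 14
13 → 15
2 → 12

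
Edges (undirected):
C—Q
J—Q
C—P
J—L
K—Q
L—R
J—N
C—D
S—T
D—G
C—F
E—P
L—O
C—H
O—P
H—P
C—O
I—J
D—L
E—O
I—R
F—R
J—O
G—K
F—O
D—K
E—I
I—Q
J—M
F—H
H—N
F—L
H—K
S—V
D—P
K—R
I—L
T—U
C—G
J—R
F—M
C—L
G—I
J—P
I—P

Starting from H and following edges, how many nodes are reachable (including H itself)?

BFS from H visits: H, C, F, K, N, P, D, G, L, O, Q, M, R, J, E, I
Reachable nodes: 16 of 20 total.

16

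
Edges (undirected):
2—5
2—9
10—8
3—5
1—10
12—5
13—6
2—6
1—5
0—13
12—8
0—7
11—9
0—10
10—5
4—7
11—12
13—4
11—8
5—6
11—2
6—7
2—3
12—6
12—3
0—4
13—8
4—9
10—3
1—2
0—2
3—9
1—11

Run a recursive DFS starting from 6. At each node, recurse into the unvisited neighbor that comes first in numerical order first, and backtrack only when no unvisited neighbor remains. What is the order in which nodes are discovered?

Visit 6
6 → 2
2 → 0
0 → 4
4 → 7
4 → 9
9 → 3
3 → 5
5 → 1
1 → 10
10 → 8
8 → 11
11 → 12
8 → 13

6 → 2 → 0 → 4 → 7 → 9 → 3 → 5 → 1 → 10 → 8 → 11 → 12 → 13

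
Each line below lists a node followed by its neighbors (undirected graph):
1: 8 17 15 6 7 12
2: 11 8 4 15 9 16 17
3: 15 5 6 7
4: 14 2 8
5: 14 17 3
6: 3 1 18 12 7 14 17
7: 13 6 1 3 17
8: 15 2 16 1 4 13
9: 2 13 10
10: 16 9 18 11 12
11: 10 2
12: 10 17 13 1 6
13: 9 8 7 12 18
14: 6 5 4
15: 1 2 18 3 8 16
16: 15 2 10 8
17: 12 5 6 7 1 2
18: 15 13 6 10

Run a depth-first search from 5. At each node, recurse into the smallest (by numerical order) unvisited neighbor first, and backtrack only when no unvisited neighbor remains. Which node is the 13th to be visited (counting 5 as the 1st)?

Visit 5
5 → 3
3 → 6
6 → 1
1 → 7
7 → 13
13 → 8
8 → 2
2 → 4
4 → 14
2 → 9
9 → 10
10 → 11
10 → 12
12 → 17
10 → 16
16 → 15
15 → 18

Visit order: 5, 3, 6, 1, 7, 13, 8, 2, 4, 14, 9, 10, 11, 12, 17, 16, 15, 18

11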